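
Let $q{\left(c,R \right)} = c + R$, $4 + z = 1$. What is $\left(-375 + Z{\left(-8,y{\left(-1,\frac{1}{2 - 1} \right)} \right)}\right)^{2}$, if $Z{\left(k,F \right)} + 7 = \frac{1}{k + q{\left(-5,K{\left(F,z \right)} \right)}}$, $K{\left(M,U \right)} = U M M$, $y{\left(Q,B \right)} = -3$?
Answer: $\frac{233508961}{1600} \approx 1.4594 \cdot 10^{5}$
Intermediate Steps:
$z = -3$ ($z = -4 + 1 = -3$)
$K{\left(M,U \right)} = U M^{2}$ ($K{\left(M,U \right)} = M U M = U M^{2}$)
$q{\left(c,R \right)} = R + c$
$Z{\left(k,F \right)} = -7 + \frac{1}{-5 + k - 3 F^{2}}$ ($Z{\left(k,F \right)} = -7 + \frac{1}{k - \left(5 + 3 F^{2}\right)} = -7 + \frac{1}{-5 + k - 3 F^{2}}$)
$\left(-375 + Z{\left(-8,y{\left(-1,\frac{1}{2 - 1} \right)} \right)}\right)^{2} = \left(-375 + \frac{-36 - 21 \left(-3\right)^{2} + 7 \left(-8\right)}{5 - -8 + 3 \left(-3\right)^{2}}\right)^{2} = \left(-375 + \frac{-36 - 189 - 56}{5 + 8 + 3 \cdot 9}\right)^{2} = \left(-375 + \frac{-36 - 189 - 56}{5 + 8 + 27}\right)^{2} = \left(-375 + \frac{1}{40} \left(-281\right)\right)^{2} = \left(-375 - \frac{281}{40}\right)^{2} = \left(- \frac{15281}{40}\right)^{2} = \frac{233508961}{1600}$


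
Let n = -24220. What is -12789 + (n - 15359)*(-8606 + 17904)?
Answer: -368018331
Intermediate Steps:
-12789 + (n - 15359)*(-8606 + 17904) = -12789 + (-24220 - 15359)*(-8606 + 17904) = -12789 - 39579*9298 = -12789 - 368005542 = -368018331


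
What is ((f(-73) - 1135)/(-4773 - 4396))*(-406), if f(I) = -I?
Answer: -431172/9169 ≈ -47.025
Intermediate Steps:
((f(-73) - 1135)/(-4773 - 4396))*(-406) = ((-1*(-73) - 1135)/(-4773 - 4396))*(-406) = ((73 - 1135)/(-9169))*(-406) = -1062*(-1/9169)*(-406) = (1062/9169)*(-406) = -431172/9169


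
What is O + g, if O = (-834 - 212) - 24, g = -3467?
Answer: -4537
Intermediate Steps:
O = -1070 (O = -1046 - 24 = -1070)
O + g = -1070 - 3467 = -4537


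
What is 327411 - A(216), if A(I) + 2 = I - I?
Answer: 327413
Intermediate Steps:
A(I) = -2 (A(I) = -2 + (I - I) = -2 + 0 = -2)
327411 - A(216) = 327411 - 1*(-2) = 327411 + 2 = 327413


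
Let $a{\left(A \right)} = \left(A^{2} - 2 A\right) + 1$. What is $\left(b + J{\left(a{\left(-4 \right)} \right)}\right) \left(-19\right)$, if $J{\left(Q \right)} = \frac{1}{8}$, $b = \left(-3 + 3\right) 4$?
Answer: $- \frac{19}{8} \approx -2.375$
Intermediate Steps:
$a{\left(A \right)} = 1 + A^{2} - 2 A$
$b = 0$ ($b = 0 \cdot 4 = 0$)
$J{\left(Q \right)} = \frac{1}{8}$
$\left(b + J{\left(a{\left(-4 \right)} \right)}\right) \left(-19\right) = \left(0 + \frac{1}{8}\right) \left(-19\right) = \frac{1}{8} \left(-19\right) = - \frac{19}{8}$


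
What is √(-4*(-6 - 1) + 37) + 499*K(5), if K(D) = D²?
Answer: 12475 + √65 ≈ 12483.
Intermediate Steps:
√(-4*(-6 - 1) + 37) + 499*K(5) = √(-4*(-6 - 1) + 37) + 499*5² = √(-4*(-7) + 37) + 499*25 = √(28 + 37) + 12475 = √65 + 12475 = 12475 + √65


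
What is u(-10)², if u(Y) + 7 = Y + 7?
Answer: 100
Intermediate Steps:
u(Y) = Y (u(Y) = -7 + (Y + 7) = -7 + (7 + Y) = Y)
u(-10)² = (-10)² = 100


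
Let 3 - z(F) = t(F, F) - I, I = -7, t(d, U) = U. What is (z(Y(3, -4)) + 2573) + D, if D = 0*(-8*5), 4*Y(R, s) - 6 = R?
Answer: 10267/4 ≈ 2566.8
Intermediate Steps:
Y(R, s) = 3/2 + R/4
D = 0 (D = 0*(-40) = 0)
z(F) = -4 - F (z(F) = 3 - (F - 1*(-7)) = 3 - (F + 7) = 3 - (7 + F) = 3 + (-7 - F) = -4 - F)
(z(Y(3, -4)) + 2573) + D = ((-4 - (3/2 + (1/4)*3)) + 2573) + 0 = ((-4 - (3/2 + 3/4)) + 2573) + 0 = ((-4 - 1*9/4) + 2573) + 0 = ((-4 - 9/4) + 2573) + 0 = (-25/4 + 2573) + 0 = 10267/4 + 0 = 10267/4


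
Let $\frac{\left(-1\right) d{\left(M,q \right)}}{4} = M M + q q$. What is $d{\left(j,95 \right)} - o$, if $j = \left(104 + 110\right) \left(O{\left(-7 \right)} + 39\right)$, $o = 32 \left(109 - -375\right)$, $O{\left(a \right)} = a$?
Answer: $-187632004$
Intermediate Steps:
$o = 15488$ ($o = 32 \left(109 + 375\right) = 32 \cdot 484 = 15488$)
$j = 6848$ ($j = \left(104 + 110\right) \left(-7 + 39\right) = 214 \cdot 32 = 6848$)
$d{\left(M,q \right)} = - 4 M^{2} - 4 q^{2}$ ($d{\left(M,q \right)} = - 4 \left(M M + q q\right) = - 4 \left(M^{2} + q^{2}\right) = - 4 M^{2} - 4 q^{2}$)
$d{\left(j,95 \right)} - o = \left(- 4 \cdot 6848^{2} - 4 \cdot 95^{2}\right) - 15488 = \left(\left(-4\right) 46895104 - 36100\right) - 15488 = \left(-187580416 - 36100\right) - 15488 = -187616516 - 15488 = -187632004$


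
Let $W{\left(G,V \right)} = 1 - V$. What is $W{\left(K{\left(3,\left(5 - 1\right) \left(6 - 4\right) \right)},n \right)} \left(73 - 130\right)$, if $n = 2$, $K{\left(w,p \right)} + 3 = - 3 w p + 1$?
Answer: $57$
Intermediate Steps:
$K{\left(w,p \right)} = -2 - 3 p w$ ($K{\left(w,p \right)} = -3 + \left(- 3 w p + 1\right) = -3 - \left(-1 + 3 p w\right) = -2 - 3 p w$)
$W{\left(K{\left(3,\left(5 - 1\right) \left(6 - 4\right) \right)},n \right)} \left(73 - 130\right) = \left(1 - 2\right) \left(73 - 130\right) = \left(1 - 2\right) \left(-57\right) = \left(-1\right) \left(-57\right) = 57$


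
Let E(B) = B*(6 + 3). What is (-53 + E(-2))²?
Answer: 5041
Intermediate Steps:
E(B) = 9*B (E(B) = B*9 = 9*B)
(-53 + E(-2))² = (-53 + 9*(-2))² = (-53 - 18)² = (-71)² = 5041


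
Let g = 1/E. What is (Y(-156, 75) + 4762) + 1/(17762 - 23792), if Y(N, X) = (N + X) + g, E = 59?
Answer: 1665365341/355770 ≈ 4681.0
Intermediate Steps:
g = 1/59 ≈ 0.016949
Y(N, X) = 1/59 + N + X (Y(N, X) = (N + X) + 1/59 = 1/59 + N + X)
(Y(-156, 75) + 4762) + 1/(17762 - 23792) = ((1/59 - 156 + 75) + 4762) + 1/(17762 - 23792) = (-4778/59 + 4762) + 1/(-6030) = 276180/59 - 1/6030 = 1665365341/355770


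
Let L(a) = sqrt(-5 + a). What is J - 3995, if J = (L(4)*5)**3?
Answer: -3995 - 125*I ≈ -3995.0 - 125.0*I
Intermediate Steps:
J = -125*I (J = (sqrt(-5 + 4)*5)**3 = (sqrt(-1)*5)**3 = (I*5)**3 = (5*I)**3 = -125*I ≈ -125.0*I)
J - 3995 = -125*I - 3995 = -3995 - 125*I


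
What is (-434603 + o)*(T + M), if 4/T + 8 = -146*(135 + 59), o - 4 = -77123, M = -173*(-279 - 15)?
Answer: -20483409777610/787 ≈ -2.6027e+10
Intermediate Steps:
M = 50862 (M = -173*(-294) = 50862)
o = -77119 (o = 4 - 77123 = -77119)
T = -1/7083 (T = 4/(-8 - 146*(135 + 59)) = 4/(-8 - 146*194) = 4/(-8 - 28324) = 4/(-28332) = 4*(-1/28332) = -1/7083 ≈ -0.00014118)
(-434603 + o)*(T + M) = (-434603 - 77119)*(-1/7083 + 50862) = -511722*360255545/7083 = -20483409777610/787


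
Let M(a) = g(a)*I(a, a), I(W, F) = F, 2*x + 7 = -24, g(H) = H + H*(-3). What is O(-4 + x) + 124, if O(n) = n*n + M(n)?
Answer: -1025/4 ≈ -256.25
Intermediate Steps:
g(H) = -2*H (g(H) = H - 3*H = -2*H)
x = -31/2 (x = -7/2 + (½)*(-24) = -7/2 - 12 = -31/2 ≈ -15.500)
M(a) = -2*a² (M(a) = (-2*a)*a = -2*a²)
O(n) = -n² (O(n) = n*n - 2*n² = n² - 2*n² = -n²)
O(-4 + x) + 124 = -(-4 - 31/2)² + 124 = -(-39/2)² + 124 = -1*1521/4 + 124 = -1521/4 + 124 = -1025/4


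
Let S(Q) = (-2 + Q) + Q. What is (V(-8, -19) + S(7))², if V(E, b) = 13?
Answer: 625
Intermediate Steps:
S(Q) = -2 + 2*Q
(V(-8, -19) + S(7))² = (13 + (-2 + 2*7))² = (13 + (-2 + 14))² = (13 + 12)² = 25² = 625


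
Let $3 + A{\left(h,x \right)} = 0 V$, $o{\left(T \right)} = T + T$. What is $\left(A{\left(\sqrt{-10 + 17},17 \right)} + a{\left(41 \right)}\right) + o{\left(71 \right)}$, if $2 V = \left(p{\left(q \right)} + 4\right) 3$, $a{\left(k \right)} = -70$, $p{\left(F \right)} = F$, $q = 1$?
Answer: $69$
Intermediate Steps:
$o{\left(T \right)} = 2 T$
$V = \frac{15}{2}$ ($V = \frac{\left(1 + 4\right) 3}{2} = \frac{5 \cdot 3}{2} = \frac{1}{2} \cdot 15 = \frac{15}{2} \approx 7.5$)
$A{\left(h,x \right)} = -3$ ($A{\left(h,x \right)} = -3 + 0 \cdot \frac{15}{2} = -3 + 0 = -3$)
$\left(A{\left(\sqrt{-10 + 17},17 \right)} + a{\left(41 \right)}\right) + o{\left(71 \right)} = \left(-3 - 70\right) + 2 \cdot 71 = -73 + 142 = 69$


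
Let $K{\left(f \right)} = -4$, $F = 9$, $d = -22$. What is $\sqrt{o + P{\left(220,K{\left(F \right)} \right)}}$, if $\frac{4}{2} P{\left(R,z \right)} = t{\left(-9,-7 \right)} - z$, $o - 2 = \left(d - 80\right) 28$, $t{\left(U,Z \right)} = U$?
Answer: $\frac{i \sqrt{11426}}{2} \approx 53.446 i$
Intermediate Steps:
$o = -2854$ ($o = 2 + \left(-22 - 80\right) 28 = 2 - 2856 = -2854$)
$P{\left(R,z \right)} = - \frac{9}{2} - \frac{z}{2}$ ($P{\left(R,z \right)} = \frac{-9 - z}{2} = - \frac{9}{2} - \frac{z}{2}$)
$\sqrt{o + P{\left(220,K{\left(F \right)} \right)}} = \sqrt{-2854 - \frac{5}{2}} = \sqrt{- \frac{5713}{2}} = \frac{i \sqrt{11426}}{2}$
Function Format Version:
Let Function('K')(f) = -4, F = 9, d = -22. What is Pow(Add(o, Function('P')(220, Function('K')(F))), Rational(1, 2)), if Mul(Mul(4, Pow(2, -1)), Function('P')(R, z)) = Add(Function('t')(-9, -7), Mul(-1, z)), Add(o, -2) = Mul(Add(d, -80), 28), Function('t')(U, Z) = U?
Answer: Mul(Rational(1, 2), I, Pow(11426, Rational(1, 2))) ≈ Mul(53.446, I)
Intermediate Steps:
o = -2854 (o = Add(2, Mul(Add(-22, -80), 28)) = Add(2, Mul(-102, 28)) = Add(2, -2856) = -2854)
Function('P')(R, z) = Add(Rational(-9, 2), Mul(Rational(-1, 2), z)) (Function('P')(R, z) = Mul(Rational(1, 2), Add(-9, Mul(-1, z))) = Add(Rational(-9, 2), Mul(Rational(-1, 2), z)))
Pow(Add(o, Function('P')(220, Function('K')(F))), Rational(1, 2)) = Pow(Add(-2854, Add(Rational(-9, 2), Mul(Rational(-1, 2), -4))), Rational(1, 2)) = Pow(Add(-2854, Add(Rational(-9, 2), 2)), Rational(1, 2)) = Pow(Add(-2854, Rational(-5, 2)), Rational(1, 2)) = Pow(Rational(-5713, 2), Rational(1, 2)) = Mul(Rational(1, 2), I, Pow(11426, Rational(1, 2)))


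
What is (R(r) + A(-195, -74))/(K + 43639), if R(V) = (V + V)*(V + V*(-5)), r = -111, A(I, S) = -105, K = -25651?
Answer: -32891/5996 ≈ -5.4855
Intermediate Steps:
R(V) = -8*V² (R(V) = (2*V)*(V - 5*V) = (2*V)*(-4*V) = -8*V²)
(R(r) + A(-195, -74))/(K + 43639) = (-8*(-111)² - 105)/(-25651 + 43639) = (-8*12321 - 105)/17988 = (-98568 - 105)*(1/17988) = -98673*1/17988 = -32891/5996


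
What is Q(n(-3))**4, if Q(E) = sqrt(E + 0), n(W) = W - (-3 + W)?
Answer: 9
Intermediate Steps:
n(W) = 3 (n(W) = W + (3 - W) = 3)
Q(E) = sqrt(E)
Q(n(-3))**4 = (sqrt(3))**4 = 9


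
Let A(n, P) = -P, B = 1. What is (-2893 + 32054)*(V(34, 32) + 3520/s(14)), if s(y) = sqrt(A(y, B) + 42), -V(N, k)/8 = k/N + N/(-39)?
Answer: -10731248/663 + 102646720*sqrt(41)/41 ≈ 1.6015e+7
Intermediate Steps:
V(N, k) = 8*N/39 - 8*k/N (V(N, k) = -8*(k/N + N/(-39)) = -8*(k/N + N*(-1/39)) = -8*(k/N - N/39) = -8*(-N/39 + k/N) = 8*N/39 - 8*k/N)
s(y) = sqrt(41) (s(y) = sqrt(-1*1 + 42) = sqrt(-1 + 42) = sqrt(41))
(-2893 + 32054)*(V(34, 32) + 3520/s(14)) = (-2893 + 32054)*(((8/39)*34 - 8*32/34) + 3520/(sqrt(41))) = 29161*((272/39 - 8*32*1/34) + 3520*(sqrt(41)/41)) = 29161*((272/39 - 128/17) + 3520*sqrt(41)/41) = 29161*(-368/663 + 3520*sqrt(41)/41) = -10731248/663 + 102646720*sqrt(41)/41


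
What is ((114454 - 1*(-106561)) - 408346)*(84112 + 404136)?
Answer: -91463986088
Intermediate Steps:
((114454 - 1*(-106561)) - 408346)*(84112 + 404136) = ((114454 + 106561) - 408346)*488248 = (221015 - 408346)*488248 = -187331*488248 = -91463986088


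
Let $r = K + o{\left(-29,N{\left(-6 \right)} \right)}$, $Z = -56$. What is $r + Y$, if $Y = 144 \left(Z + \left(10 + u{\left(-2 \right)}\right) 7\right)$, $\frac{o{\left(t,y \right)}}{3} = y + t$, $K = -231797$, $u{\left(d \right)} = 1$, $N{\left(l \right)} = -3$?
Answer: $-228869$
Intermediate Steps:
$o{\left(t,y \right)} = 3 t + 3 y$ ($o{\left(t,y \right)} = 3 \left(y + t\right) = 3 \left(t + y\right) = 3 t + 3 y$)
$Y = 3024$ ($Y = 144 \left(-56 + \left(10 + 1\right) 7\right) = 144 \left(-56 + 11 \cdot 7\right) = 144 \left(-56 + 77\right) = 144 \cdot 21 = 3024$)
$r = -231893$ ($r = -231797 + \left(3 \left(-29\right) + 3 \left(-3\right)\right) = -231797 - 96 = -231893$)
$r + Y = -231893 + 3024 = -228869$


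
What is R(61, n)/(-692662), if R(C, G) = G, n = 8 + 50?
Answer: -29/346331 ≈ -8.3735e-5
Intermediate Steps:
n = 58
R(61, n)/(-692662) = 58/(-692662) = 58*(-1/692662) = -29/346331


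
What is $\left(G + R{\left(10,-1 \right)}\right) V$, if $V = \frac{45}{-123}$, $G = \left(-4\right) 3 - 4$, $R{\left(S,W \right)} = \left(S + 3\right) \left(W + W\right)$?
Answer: $\frac{630}{41} \approx 15.366$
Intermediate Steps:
$R{\left(S,W \right)} = 2 W \left(3 + S\right)$ ($R{\left(S,W \right)} = \left(3 + S\right) 2 W = 2 W \left(3 + S\right)$)
$G = -16$ ($G = -12 - 4 = -16$)
$V = - \frac{15}{41}$ ($V = 45 \left(- \frac{1}{123}\right) = - \frac{15}{41} \approx -0.36585$)
$\left(G + R{\left(10,-1 \right)}\right) V = \left(-16 + 2 \left(-1\right) \left(3 + 10\right)\right) \left(- \frac{15}{41}\right) = \left(-16 + 2 \left(-1\right) 13\right) \left(- \frac{15}{41}\right) = \left(-16 - 26\right) \left(- \frac{15}{41}\right) = \left(-42\right) \left(- \frac{15}{41}\right) = \frac{630}{41}$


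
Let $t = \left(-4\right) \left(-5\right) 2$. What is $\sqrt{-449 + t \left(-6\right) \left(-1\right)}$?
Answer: $i \sqrt{209} \approx 14.457 i$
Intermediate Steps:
$t = 40$ ($t = 20 \cdot 2 = 40$)
$\sqrt{-449 + t \left(-6\right) \left(-1\right)} = \sqrt{-449 + 40 \left(-6\right) \left(-1\right)} = \sqrt{-449 - -240} = \sqrt{-449 + 240} = \sqrt{-209} = i \sqrt{209}$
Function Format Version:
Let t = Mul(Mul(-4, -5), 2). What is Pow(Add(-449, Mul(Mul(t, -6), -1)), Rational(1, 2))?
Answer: Mul(I, Pow(209, Rational(1, 2))) ≈ Mul(14.457, I)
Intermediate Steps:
t = 40 (t = Mul(20, 2) = 40)
Pow(Add(-449, Mul(Mul(t, -6), -1)), Rational(1, 2)) = Pow(Add(-449, Mul(Mul(40, -6), -1)), Rational(1, 2)) = Pow(Add(-449, Mul(-240, -1)), Rational(1, 2)) = Pow(Add(-449, 240), Rational(1, 2)) = Pow(-209, Rational(1, 2)) = Mul(I, Pow(209, Rational(1, 2)))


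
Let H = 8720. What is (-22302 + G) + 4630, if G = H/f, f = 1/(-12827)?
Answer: -111869112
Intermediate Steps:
f = -1/12827 ≈ -7.7961e-5
G = -111851440 (G = 8720/(-1/12827) = 8720*(-12827) = -111851440)
(-22302 + G) + 4630 = (-22302 - 111851440) + 4630 = -111873742 + 4630 = -111869112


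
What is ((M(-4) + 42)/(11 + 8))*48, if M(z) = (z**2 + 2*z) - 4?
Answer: 2208/19 ≈ 116.21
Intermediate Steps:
M(z) = -4 + z**2 + 2*z
((M(-4) + 42)/(11 + 8))*48 = (((-4 + (-4)**2 + 2*(-4)) + 42)/(11 + 8))*48 = (((-4 + 16 - 8) + 42)/19)*48 = ((4 + 42)*(1/19))*48 = (46*(1/19))*48 = (46/19)*48 = 2208/19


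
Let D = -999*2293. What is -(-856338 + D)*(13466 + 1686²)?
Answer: 8988155636790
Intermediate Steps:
D = -2290707
-(-856338 + D)*(13466 + 1686²) = -(-856338 - 2290707)*(13466 + 1686²) = -(-3147045)*(13466 + 2842596) = -(-3147045)*2856062 = -1*(-8988155636790) = 8988155636790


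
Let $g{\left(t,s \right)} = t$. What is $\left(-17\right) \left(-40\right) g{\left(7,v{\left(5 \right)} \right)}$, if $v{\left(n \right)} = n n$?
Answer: $4760$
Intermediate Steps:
$v{\left(n \right)} = n^{2}$
$\left(-17\right) \left(-40\right) g{\left(7,v{\left(5 \right)} \right)} = \left(-17\right) \left(-40\right) 7 = 680 \cdot 7 = 4760$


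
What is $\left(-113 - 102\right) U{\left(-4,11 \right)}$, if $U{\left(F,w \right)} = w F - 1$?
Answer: $9675$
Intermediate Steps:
$U{\left(F,w \right)} = -1 + F w$ ($U{\left(F,w \right)} = F w - 1 = -1 + F w$)
$\left(-113 - 102\right) U{\left(-4,11 \right)} = \left(-113 - 102\right) \left(-1 - 44\right) = - 215 \left(-1 - 44\right) = \left(-215\right) \left(-45\right) = 9675$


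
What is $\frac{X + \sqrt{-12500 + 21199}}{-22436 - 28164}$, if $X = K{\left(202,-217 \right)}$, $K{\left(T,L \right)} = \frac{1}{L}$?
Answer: $\frac{1}{10980200} - \frac{\sqrt{8699}}{50600} \approx -0.0018432$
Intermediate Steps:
$X = - \frac{1}{217}$ ($X = \frac{1}{-217} = - \frac{1}{217} \approx -0.0046083$)
$\frac{X + \sqrt{-12500 + 21199}}{-22436 - 28164} = \frac{- \frac{1}{217} + \sqrt{-12500 + 21199}}{-22436 - 28164} = \frac{- \frac{1}{217} + \sqrt{8699}}{-50600} = \left(- \frac{1}{217} + \sqrt{8699}\right) \left(- \frac{1}{50600}\right) = \frac{1}{10980200} - \frac{\sqrt{8699}}{50600}$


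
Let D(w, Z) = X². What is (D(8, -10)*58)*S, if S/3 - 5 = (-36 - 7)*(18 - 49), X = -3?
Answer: 2095308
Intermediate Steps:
D(w, Z) = 9 (D(w, Z) = (-3)² = 9)
S = 4014 (S = 15 + 3*((-36 - 7)*(18 - 49)) = 15 + 3*(-43*(-31)) = 15 + 3*1333 = 15 + 3999 = 4014)
(D(8, -10)*58)*S = (9*58)*4014 = 522*4014 = 2095308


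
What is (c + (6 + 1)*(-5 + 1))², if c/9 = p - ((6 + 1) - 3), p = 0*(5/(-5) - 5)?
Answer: 4096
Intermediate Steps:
p = 0 (p = 0*(5*(-⅕) - 5) = 0*(-1 - 5) = 0*(-6) = 0)
c = -36 (c = 9*(0 - ((6 + 1) - 3)) = 9*(0 - (7 - 3)) = 9*(0 - 1*4) = 9*(0 - 4) = 9*(-4) = -36)
(c + (6 + 1)*(-5 + 1))² = (-36 + (6 + 1)*(-5 + 1))² = (-36 + 7*(-4))² = (-36 - 28)² = (-64)² = 4096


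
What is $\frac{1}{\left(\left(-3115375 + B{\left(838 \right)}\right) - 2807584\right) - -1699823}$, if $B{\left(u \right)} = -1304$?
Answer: $- \frac{1}{4224440} \approx -2.3672 \cdot 10^{-7}$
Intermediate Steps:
$\frac{1}{\left(\left(-3115375 + B{\left(838 \right)}\right) - 2807584\right) - -1699823} = \frac{1}{\left(\left(-3115375 - 1304\right) - 2807584\right) - -1699823} = \frac{1}{\left(-3116679 - 2807584\right) + \left(-1551004 + 3250827\right)} = \frac{1}{-5924263 + 1699823} = \frac{1}{-4224440} = - \frac{1}{4224440}$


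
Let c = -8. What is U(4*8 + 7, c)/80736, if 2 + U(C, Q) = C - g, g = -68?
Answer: 35/26912 ≈ 0.0013005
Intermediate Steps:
U(C, Q) = 66 + C (U(C, Q) = -2 + (C - 1*(-68)) = -2 + (C + 68) = -2 + (68 + C) = 66 + C)
U(4*8 + 7, c)/80736 = (66 + (4*8 + 7))/80736 = (66 + (32 + 7))*(1/80736) = (66 + 39)*(1/80736) = 105*(1/80736) = 35/26912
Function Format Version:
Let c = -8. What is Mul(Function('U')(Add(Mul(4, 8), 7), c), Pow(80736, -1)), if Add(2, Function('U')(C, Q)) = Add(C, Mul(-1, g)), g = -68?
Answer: Rational(35, 26912) ≈ 0.0013005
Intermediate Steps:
Function('U')(C, Q) = Add(66, C) (Function('U')(C, Q) = Add(-2, Add(C, Mul(-1, -68))) = Add(-2, Add(C, 68)) = Add(-2, Add(68, C)) = Add(66, C))
Mul(Function('U')(Add(Mul(4, 8), 7), c), Pow(80736, -1)) = Mul(Add(66, Add(Mul(4, 8), 7)), Pow(80736, -1)) = Mul(Add(66, Add(32, 7)), Rational(1, 80736)) = Mul(Add(66, 39), Rational(1, 80736)) = Mul(105, Rational(1, 80736)) = Rational(35, 26912)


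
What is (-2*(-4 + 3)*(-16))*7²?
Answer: -1568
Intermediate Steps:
(-2*(-4 + 3)*(-16))*7² = (-2*(-1)*(-16))*49 = (2*(-16))*49 = -32*49 = -1568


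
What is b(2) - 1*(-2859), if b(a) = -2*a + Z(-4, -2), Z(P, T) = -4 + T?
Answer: 2849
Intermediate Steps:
b(a) = -6 - 2*a (b(a) = -2*a + (-4 - 2) = -2*a - 6 = -6 - 2*a)
b(2) - 1*(-2859) = (-6 - 2*2) - 1*(-2859) = (-6 - 4) + 2859 = -10 + 2859 = 2849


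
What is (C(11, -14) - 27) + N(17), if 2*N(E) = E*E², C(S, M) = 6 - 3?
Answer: 4865/2 ≈ 2432.5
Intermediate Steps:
C(S, M) = 3
N(E) = E³/2 (N(E) = (E*E²)/2 = E³/2)
(C(11, -14) - 27) + N(17) = (3 - 27) + (½)*17³ = -24 + (½)*4913 = -24 + 4913/2 = 4865/2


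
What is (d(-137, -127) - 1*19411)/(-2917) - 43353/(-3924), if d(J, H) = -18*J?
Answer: 21439209/1271812 ≈ 16.857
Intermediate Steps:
(d(-137, -127) - 1*19411)/(-2917) - 43353/(-3924) = (-18*(-137) - 1*19411)/(-2917) - 43353/(-3924) = (2466 - 19411)*(-1/2917) - 43353*(-1/3924) = -16945*(-1/2917) + 4817/436 = 16945/2917 + 4817/436 = 21439209/1271812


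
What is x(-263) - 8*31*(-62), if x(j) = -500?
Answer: 14876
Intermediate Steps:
x(-263) - 8*31*(-62) = -500 - 8*31*(-62) = -500 - 248*(-62) = -500 + 15376 = 14876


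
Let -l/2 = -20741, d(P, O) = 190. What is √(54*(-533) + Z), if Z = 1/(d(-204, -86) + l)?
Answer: I*√12495385694254/20836 ≈ 169.65*I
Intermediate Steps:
l = 41482 (l = -2*(-20741) = 41482)
Z = 1/41672 (Z = 1/(190 + 41482) = 1/41672 ≈ 2.3997e-5)
√(54*(-533) + Z) = √(54*(-533) + 1/41672) = √(-28782 + 1/41672) = √(-1199403503/41672) = I*√12495385694254/20836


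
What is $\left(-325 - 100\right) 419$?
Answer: $-178075$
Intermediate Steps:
$\left(-325 - 100\right) 419 = \left(-425\right) 419 = -178075$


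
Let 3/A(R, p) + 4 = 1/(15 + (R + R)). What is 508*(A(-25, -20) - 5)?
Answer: -137160/47 ≈ -2918.3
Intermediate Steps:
A(R, p) = 3/(-4 + 1/(15 + 2*R)) (A(R, p) = 3/(-4 + 1/(15 + (R + R))) = 3/(-4 + 1/(15 + 2*R)))
508*(A(-25, -20) - 5) = 508*(3*(-15 - 2*(-25))/(59 + 8*(-25)) - 5) = 508*(3*(-15 + 50)/(59 - 200) - 5) = 508*(3*35/(-141) - 5) = 508*(3*(-1/141)*35 - 5) = 508*(-35/47 - 5) = 508*(-270/47) = -137160/47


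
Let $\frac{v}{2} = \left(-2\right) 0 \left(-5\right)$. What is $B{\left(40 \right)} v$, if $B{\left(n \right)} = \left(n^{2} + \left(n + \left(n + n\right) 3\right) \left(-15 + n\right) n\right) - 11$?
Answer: $0$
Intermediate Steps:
$v = 0$ ($v = 2 \left(-2\right) 0 \left(-5\right) = 2 \cdot 0 \left(-5\right) = 2 \cdot 0 = 0$)
$B{\left(n \right)} = -11 + n^{2} + 7 n^{2} \left(-15 + n\right)$ ($B{\left(n \right)} = \left(n^{2} + \left(n + 2 n 3\right) \left(-15 + n\right) n\right) - 11 = \left(n^{2} + \left(n + 6 n\right) \left(-15 + n\right) n\right) - 11 = \left(n^{2} + 7 n \left(-15 + n\right) n\right) - 11 = \left(n^{2} + 7 n^{2} \left(-15 + n\right)\right) - 11 = -11 + n^{2} + 7 n^{2} \left(-15 + n\right)$)
$B{\left(40 \right)} v = \left(-11 - 104 \cdot 40^{2} + 7 \cdot 40^{3}\right) 0 = \left(-11 - 166400 + 7 \cdot 64000\right) 0 = \left(-11 - 166400 + 448000\right) 0 = 281589 \cdot 0 = 0$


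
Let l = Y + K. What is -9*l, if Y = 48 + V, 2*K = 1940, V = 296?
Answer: -11826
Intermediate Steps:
K = 970 (K = (½)*1940 = 970)
Y = 344 (Y = 48 + 296 = 344)
l = 1314 (l = 344 + 970 = 1314)
-9*l = -9*1314 = -11826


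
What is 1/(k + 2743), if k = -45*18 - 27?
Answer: 1/1906 ≈ 0.00052466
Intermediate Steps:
k = -837 (k = -810 - 27 = -837)
1/(k + 2743) = 1/(-837 + 2743) = 1/1906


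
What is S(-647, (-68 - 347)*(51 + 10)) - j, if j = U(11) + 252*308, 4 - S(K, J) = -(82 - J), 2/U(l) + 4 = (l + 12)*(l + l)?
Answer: -13105966/251 ≈ -52215.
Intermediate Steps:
U(l) = 2/(-4 + 2*l*(12 + l)) (U(l) = 2/(-4 + (l + 12)*(l + l)) = 2/(-4 + (12 + l)*(2*l)) = 2/(-4 + 2*l*(12 + l)))
S(K, J) = 86 - J (S(K, J) = 4 - (-1)*(82 - J) = 4 - (-82 + J) = 4 + (82 - J) = 86 - J)
j = 19481617/251 (j = 1/(-2 + 11² + 12*11) + 252*308 = 1/(-2 + 121 + 132) + 77616 = 1/251 + 77616 = 19481617/251 ≈ 77616.)
S(-647, (-68 - 347)*(51 + 10)) - j = (86 - (-68 - 347)*(51 + 10)) - 1*19481617/251 = (86 - (-415)*61) - 19481617/251 = (86 - 1*(-25315)) - 19481617/251 = (86 + 25315) - 19481617/251 = 25401 - 19481617/251 = -13105966/251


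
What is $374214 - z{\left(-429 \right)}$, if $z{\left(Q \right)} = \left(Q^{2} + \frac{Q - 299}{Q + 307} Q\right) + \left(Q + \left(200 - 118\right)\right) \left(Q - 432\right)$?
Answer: $- \frac{6468078}{61} \approx -1.0603 \cdot 10^{5}$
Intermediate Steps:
$z{\left(Q \right)} = Q^{2} + \left(-432 + Q\right) \left(82 + Q\right) + \frac{Q \left(-299 + Q\right)}{307 + Q}$ ($z{\left(Q \right)} = \left(Q^{2} + \frac{-299 + Q}{307 + Q} Q\right) + \left(Q + 82\right) \left(-432 + Q\right) = \left(Q^{2} + \frac{-299 + Q}{307 + Q} Q\right) + \left(82 + Q\right) \left(-432 + Q\right) = \left(Q^{2} + \frac{Q \left(-299 + Q\right)}{307 + Q}\right) + \left(-432 + Q\right) \left(82 + Q\right) = Q^{2} + \left(-432 + Q\right) \left(82 + Q\right) + \frac{Q \left(-299 + Q\right)}{307 + Q}$)
$374214 - z{\left(-429 \right)} = 374214 - \frac{-10875168 - -61421217 + 2 \left(-429\right)^{3} + 265 \left(-429\right)^{2}}{307 - 429} = 374214 - \frac{-10875168 + 61421217 + 2 \left(-78953589\right) + 265 \cdot 184041}{-122} = 374214 - - \frac{-10875168 + 61421217 - 157907178 + 48770865}{122} = 374214 - \left(- \frac{1}{122}\right) \left(-58590264\right) = 374214 - \frac{29295132}{61} = - \frac{6468078}{61}$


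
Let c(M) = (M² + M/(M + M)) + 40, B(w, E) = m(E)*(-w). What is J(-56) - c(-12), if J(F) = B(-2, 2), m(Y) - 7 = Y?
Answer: -333/2 ≈ -166.50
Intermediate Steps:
m(Y) = 7 + Y
B(w, E) = -w*(7 + E) (B(w, E) = (7 + E)*(-w) = -w*(7 + E))
J(F) = 18 (J(F) = -1*(-2)*(7 + 2) = -1*(-2)*9 = 18)
c(M) = 81/2 + M² (c(M) = (M² + M/((2*M))) + 40 = (M² + (1/(2*M))*M) + 40 = (M² + ½) + 40 = (½ + M²) + 40 = 81/2 + M²)
J(-56) - c(-12) = 18 - (81/2 + (-12)²) = 18 - (81/2 + 144) = 18 - 1*369/2 = 18 - 369/2 = -333/2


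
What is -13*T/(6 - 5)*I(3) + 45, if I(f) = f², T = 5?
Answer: -540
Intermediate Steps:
-13*T/(6 - 5)*I(3) + 45 = -13*5/(6 - 5)*3² + 45 = -13*5/1*9 + 45 = -13*5*1*9 + 45 = -65*9 + 45 = -13*45 + 45 = -585 + 45 = -540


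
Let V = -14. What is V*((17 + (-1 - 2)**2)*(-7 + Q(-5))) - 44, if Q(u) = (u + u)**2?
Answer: -33896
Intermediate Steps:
Q(u) = 4*u**2 (Q(u) = (2*u)**2 = 4*u**2)
V*((17 + (-1 - 2)**2)*(-7 + Q(-5))) - 44 = -14*(17 + (-1 - 2)**2)*(-7 + 4*(-5)**2) - 44 = -14*(17 + (-3)**2)*(-7 + 4*25) - 44 = -14*(17 + 9)*(-7 + 100) - 44 = -364*93 - 44 = -14*2418 - 44 = -33852 - 44 = -33896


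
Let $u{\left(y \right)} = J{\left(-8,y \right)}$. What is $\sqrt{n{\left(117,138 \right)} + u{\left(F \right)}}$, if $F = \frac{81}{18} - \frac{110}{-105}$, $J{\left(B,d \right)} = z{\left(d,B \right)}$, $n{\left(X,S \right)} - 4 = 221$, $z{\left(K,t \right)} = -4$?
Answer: $\sqrt{221} \approx 14.866$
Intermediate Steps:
$n{\left(X,S \right)} = 225$ ($n{\left(X,S \right)} = 4 + 221 = 225$)
$J{\left(B,d \right)} = -4$
$F = \frac{233}{42}$ ($F = 81 \cdot \frac{1}{18} - - \frac{22}{21} = \frac{9}{2} + \frac{22}{21} = \frac{233}{42} \approx 5.5476$)
$u{\left(y \right)} = -4$
$\sqrt{n{\left(117,138 \right)} + u{\left(F \right)}} = \sqrt{225 - 4} = \sqrt{221}$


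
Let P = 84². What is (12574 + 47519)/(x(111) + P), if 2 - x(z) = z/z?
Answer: 60093/7057 ≈ 8.5154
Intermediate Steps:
x(z) = 1 (x(z) = 2 - z/z = 2 - 1*1 = 2 - 1 = 1)
P = 7056
(12574 + 47519)/(x(111) + P) = (12574 + 47519)/(1 + 7056) = 60093/7057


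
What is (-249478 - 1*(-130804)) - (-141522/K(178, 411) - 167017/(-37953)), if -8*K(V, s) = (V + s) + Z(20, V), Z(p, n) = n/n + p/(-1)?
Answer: -435060706493/3605535 ≈ -1.2066e+5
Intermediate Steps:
Z(p, n) = 1 - p (Z(p, n) = 1 + p*(-1) = 1 - p)
K(V, s) = 19/8 - V/8 - s/8 (K(V, s) = -((V + s) + (1 - 1*20))/8 = -((V + s) + (1 - 20))/8 = -((V + s) - 19)/8 = -(-19 + V + s)/8 = 19/8 - V/8 - s/8)
(-249478 - 1*(-130804)) - (-141522/K(178, 411) - 167017/(-37953)) = (-249478 - 1*(-130804)) - (-141522/(19/8 - ⅛*178 - ⅛*411) - 167017/(-37953)) = (-249478 + 130804) - (-141522/(19/8 - 89/4 - 411/8) - 167017*(-1/37953)) = -118674 - (-141522/(-285/4) + 167017/37953) = -118674 - (-141522*(-4/285) + 167017/37953) = -118674 - (188696/95 + 167017/37953) = -118674 - 1*7177445903/3605535 = -118674 - 7177445903/3605535 = -435060706493/3605535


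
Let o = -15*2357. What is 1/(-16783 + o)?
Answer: -1/52138 ≈ -1.9180e-5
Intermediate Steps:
o = -35355
1/(-16783 + o) = 1/(-16783 - 35355) = 1/(-52138) = -1/52138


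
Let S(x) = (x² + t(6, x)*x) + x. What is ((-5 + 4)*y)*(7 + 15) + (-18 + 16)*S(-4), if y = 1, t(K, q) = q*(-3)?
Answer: 50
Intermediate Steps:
t(K, q) = -3*q
S(x) = x - 2*x² (S(x) = (x² + (-3*x)*x) + x = (x² - 3*x²) + x = -2*x² + x = x - 2*x²)
((-5 + 4)*y)*(7 + 15) + (-18 + 16)*S(-4) = ((-5 + 4)*1)*(7 + 15) + (-18 + 16)*(-4*(1 - 2*(-4))) = -1*1*22 - (-8)*(1 + 8) = -1*22 - (-8)*9 = -22 - 2*(-36) = -22 + 72 = 50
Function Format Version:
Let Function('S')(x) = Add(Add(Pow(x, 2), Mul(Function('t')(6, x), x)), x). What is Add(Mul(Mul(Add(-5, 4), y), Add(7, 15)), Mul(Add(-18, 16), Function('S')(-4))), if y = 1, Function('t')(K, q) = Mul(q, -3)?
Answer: 50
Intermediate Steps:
Function('t')(K, q) = Mul(-3, q)
Function('S')(x) = Add(x, Mul(-2, Pow(x, 2))) (Function('S')(x) = Add(Add(Pow(x, 2), Mul(Mul(-3, x), x)), x) = Add(Add(Pow(x, 2), Mul(-3, Pow(x, 2))), x) = Add(Mul(-2, Pow(x, 2)), x) = Add(x, Mul(-2, Pow(x, 2))))
Add(Mul(Mul(Add(-5, 4), y), Add(7, 15)), Mul(Add(-18, 16), Function('S')(-4))) = Add(Mul(Mul(Add(-5, 4), 1), Add(7, 15)), Mul(Add(-18, 16), Mul(-4, Add(1, Mul(-2, -4))))) = Add(Mul(Mul(-1, 1), 22), Mul(-2, Mul(-4, Add(1, 8)))) = Add(Mul(-1, 22), Mul(-2, Mul(-4, 9))) = Add(-22, Mul(-2, -36)) = Add(-22, 72) = 50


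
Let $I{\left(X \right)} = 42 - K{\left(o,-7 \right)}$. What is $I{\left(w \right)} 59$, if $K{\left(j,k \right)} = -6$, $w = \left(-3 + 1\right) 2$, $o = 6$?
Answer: $2832$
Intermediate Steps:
$w = -4$ ($w = \left(-2\right) 2 = -4$)
$I{\left(X \right)} = 48$ ($I{\left(X \right)} = 42 - -6 = 42 + 6 = 48$)
$I{\left(w \right)} 59 = 48 \cdot 59 = 2832$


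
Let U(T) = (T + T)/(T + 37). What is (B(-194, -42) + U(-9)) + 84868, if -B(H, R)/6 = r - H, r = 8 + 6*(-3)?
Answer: 1172687/14 ≈ 83763.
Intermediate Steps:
r = -10 (r = 8 - 18 = -10)
U(T) = 2*T/(37 + T) (U(T) = (2*T)/(37 + T) = 2*T/(37 + T))
B(H, R) = 60 + 6*H (B(H, R) = -6*(-10 - H) = 60 + 6*H)
(B(-194, -42) + U(-9)) + 84868 = ((60 + 6*(-194)) + 2*(-9)/(37 - 9)) + 84868 = ((60 - 1164) + 2*(-9)/28) + 84868 = (-1104 + 2*(-9)*(1/28)) + 84868 = (-1104 - 9/14) + 84868 = -15465/14 + 84868 = 1172687/14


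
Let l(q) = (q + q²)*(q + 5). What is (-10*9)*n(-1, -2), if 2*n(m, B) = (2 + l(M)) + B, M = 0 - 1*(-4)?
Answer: -8100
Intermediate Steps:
M = 4 (M = 0 + 4 = 4)
l(q) = (5 + q)*(q + q²) (l(q) = (q + q²)*(5 + q) = (5 + q)*(q + q²))
n(m, B) = 91 + B/2 (n(m, B) = ((2 + 4*(5 + 4² + 6*4)) + B)/2 = ((2 + 4*(5 + 16 + 24)) + B)/2 = ((2 + 4*45) + B)/2 = ((2 + 180) + B)/2 = (182 + B)/2 = 91 + B/2)
(-10*9)*n(-1, -2) = (-10*9)*(91 + (½)*(-2)) = -90*(91 - 1) = -90*90 = -8100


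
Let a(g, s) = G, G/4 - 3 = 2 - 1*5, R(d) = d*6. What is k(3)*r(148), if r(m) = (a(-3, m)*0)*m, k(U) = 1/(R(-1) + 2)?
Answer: 0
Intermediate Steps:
R(d) = 6*d
G = 0 (G = 12 + 4*(2 - 1*5) = 12 + 4*(2 - 5) = 12 + 4*(-3) = 12 - 12 = 0)
a(g, s) = 0
k(U) = -¼ (k(U) = 1/(6*(-1) + 2) = 1/(-6 + 2) = 1/(-4) = -¼)
r(m) = 0 (r(m) = (0*0)*m = 0*m = 0)
k(3)*r(148) = -¼*0 = 0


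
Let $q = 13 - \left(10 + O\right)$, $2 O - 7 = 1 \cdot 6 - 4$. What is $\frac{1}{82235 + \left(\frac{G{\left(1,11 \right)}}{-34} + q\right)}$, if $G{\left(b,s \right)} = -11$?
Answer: $\frac{17}{1397975} \approx 1.216 \cdot 10^{-5}$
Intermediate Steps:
$O = \frac{9}{2}$ ($O = \frac{7}{2} + \frac{1 \cdot 6 - 4}{2} = \frac{7}{2} + \frac{6 - 4}{2} = \frac{7}{2} + \frac{1}{2} \cdot 2 = \frac{7}{2} + 1 = \frac{9}{2} \approx 4.5$)
$q = - \frac{3}{2}$ ($q = 13 - \frac{29}{2} = - \frac{3}{2} \approx -1.5$)
$\frac{1}{82235 + \left(\frac{G{\left(1,11 \right)}}{-34} + q\right)} = \frac{1}{82235 - \left(\frac{3}{2} - \frac{1}{-34} \left(-11\right)\right)} = \frac{1}{82235 - \frac{20}{17}} = \frac{1}{\frac{1397975}{17}} = \frac{17}{1397975}$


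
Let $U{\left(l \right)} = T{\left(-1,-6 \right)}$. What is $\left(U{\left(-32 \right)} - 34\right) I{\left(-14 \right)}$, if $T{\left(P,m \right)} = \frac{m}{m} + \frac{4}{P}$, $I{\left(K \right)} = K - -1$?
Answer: $481$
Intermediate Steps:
$I{\left(K \right)} = 1 + K$ ($I{\left(K \right)} = K + 1 = 1 + K$)
$T{\left(P,m \right)} = 1 + \frac{4}{P}$
$U{\left(l \right)} = -3$ ($U{\left(l \right)} = \frac{4 - 1}{-1} = \left(-1\right) 3 = -3$)
$\left(U{\left(-32 \right)} - 34\right) I{\left(-14 \right)} = \left(-3 - 34\right) \left(1 - 14\right) = \left(-37\right) \left(-13\right) = 481$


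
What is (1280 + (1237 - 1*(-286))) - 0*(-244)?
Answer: 2803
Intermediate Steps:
(1280 + (1237 - 1*(-286))) - 0*(-244) = (1280 + (1237 + 286)) - 1*0 = (1280 + 1523) + 0 = 2803 + 0 = 2803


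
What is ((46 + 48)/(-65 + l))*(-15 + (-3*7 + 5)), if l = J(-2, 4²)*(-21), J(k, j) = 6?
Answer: 2914/191 ≈ 15.257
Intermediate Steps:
l = -126 (l = 6*(-21) = -126)
((46 + 48)/(-65 + l))*(-15 + (-3*7 + 5)) = ((46 + 48)/(-65 - 126))*(-15 + (-3*7 + 5)) = (94/(-191))*(-15 + (-21 + 5)) = (94*(-1/191))*(-15 - 16) = -94/191*(-31) = 2914/191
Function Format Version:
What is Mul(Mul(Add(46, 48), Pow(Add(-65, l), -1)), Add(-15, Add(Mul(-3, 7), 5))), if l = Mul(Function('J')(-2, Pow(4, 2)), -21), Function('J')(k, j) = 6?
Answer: Rational(2914, 191) ≈ 15.257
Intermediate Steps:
l = -126 (l = Mul(6, -21) = -126)
Mul(Mul(Add(46, 48), Pow(Add(-65, l), -1)), Add(-15, Add(Mul(-3, 7), 5))) = Mul(Mul(Add(46, 48), Pow(Add(-65, -126), -1)), Add(-15, Add(Mul(-3, 7), 5))) = Mul(Mul(94, Pow(-191, -1)), Add(-15, Add(-21, 5))) = Mul(Mul(94, Rational(-1, 191)), Add(-15, -16)) = Mul(Rational(-94, 191), -31) = Rational(2914, 191)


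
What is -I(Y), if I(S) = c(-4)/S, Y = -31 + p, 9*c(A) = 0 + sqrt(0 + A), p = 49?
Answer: -I/81 ≈ -0.012346*I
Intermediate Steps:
c(A) = sqrt(A)/9 (c(A) = (0 + sqrt(0 + A))/9 = (0 + sqrt(A))/9 = sqrt(A)/9)
Y = 18 (Y = -31 + 49 = 18)
I(S) = 2*I/(9*S) (I(S) = (sqrt(-4)/9)/S = ((2*I)/9)/S = (2*I/9)/S = 2*I/(9*S))
-I(Y) = -2*I/(9*18) = -I/81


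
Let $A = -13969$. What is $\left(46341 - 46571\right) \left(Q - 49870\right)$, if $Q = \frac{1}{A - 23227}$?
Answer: $\frac{213320919915}{18598} \approx 1.147 \cdot 10^{7}$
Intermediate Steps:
$Q = - \frac{1}{37196}$ ($Q = \frac{1}{-13969 - 23227} = \frac{1}{-37196} = - \frac{1}{37196} \approx -2.6885 \cdot 10^{-5}$)
$\left(46341 - 46571\right) \left(Q - 49870\right) = \left(46341 - 46571\right) \left(- \frac{1}{37196} - 49870\right) = \left(-230\right) \left(- \frac{1854964521}{37196}\right) = \frac{213320919915}{18598}$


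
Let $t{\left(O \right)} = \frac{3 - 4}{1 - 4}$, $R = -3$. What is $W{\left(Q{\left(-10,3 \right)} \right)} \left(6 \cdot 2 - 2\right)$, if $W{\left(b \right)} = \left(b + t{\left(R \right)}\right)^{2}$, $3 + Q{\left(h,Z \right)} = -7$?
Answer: $\frac{8410}{9} \approx 934.44$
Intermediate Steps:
$Q{\left(h,Z \right)} = -10$ ($Q{\left(h,Z \right)} = -3 - 7 = -10$)
$t{\left(O \right)} = \frac{1}{3}$ ($t{\left(O \right)} = - \frac{1}{-3} = \left(-1\right) \left(- \frac{1}{3}\right) = \frac{1}{3}$)
$W{\left(b \right)} = \left(\frac{1}{3} + b\right)^{2}$ ($W{\left(b \right)} = \left(b + \frac{1}{3}\right)^{2} = \left(\frac{1}{3} + b\right)^{2}$)
$W{\left(Q{\left(-10,3 \right)} \right)} \left(6 \cdot 2 - 2\right) = \frac{\left(1 + 3 \left(-10\right)\right)^{2}}{9} \left(6 \cdot 2 - 2\right) = \frac{\left(1 - 30\right)^{2}}{9} \left(12 - 2\right) = \frac{\left(-29\right)^{2}}{9} \cdot 10 = \frac{1}{9} \cdot 841 \cdot 10 = \frac{841}{9} \cdot 10 = \frac{8410}{9}$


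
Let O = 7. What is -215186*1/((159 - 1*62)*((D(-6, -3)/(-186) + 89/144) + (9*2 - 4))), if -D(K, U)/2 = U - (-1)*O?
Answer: -960590304/6348359 ≈ -151.31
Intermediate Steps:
D(K, U) = -14 - 2*U (D(K, U) = -2*(U - (-1)*7) = -2*(U - 1*(-7)) = -2*(U + 7) = -2*(7 + U) = -14 - 2*U)
-215186*1/((159 - 1*62)*((D(-6, -3)/(-186) + 89/144) + (9*2 - 4))) = -215186*1/((159 - 1*62)*(((-14 - 2*(-3))/(-186) + 89/144) + (9*2 - 4))) = -215186*1/((159 - 62)*(((-14 + 6)*(-1/186) + 89*(1/144)) + (18 - 4))) = -215186*1/(97*((-8*(-1/186) + 89/144) + 14)) = -215186*1/(97*((4/93 + 89/144) + 14)) = -215186*1/(97*(2951/4464 + 14)) = -215186/((65447/4464)*97) = -215186/6348359/4464 = -215186*4464/6348359 = -960590304/6348359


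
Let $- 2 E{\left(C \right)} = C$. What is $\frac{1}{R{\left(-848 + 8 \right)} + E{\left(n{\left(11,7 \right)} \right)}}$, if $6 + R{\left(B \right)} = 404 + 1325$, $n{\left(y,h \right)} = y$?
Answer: $\frac{2}{3435} \approx 0.00058224$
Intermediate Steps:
$R{\left(B \right)} = 1723$ ($R{\left(B \right)} = -6 + \left(404 + 1325\right) = -6 + 1729 = 1723$)
$E{\left(C \right)} = - \frac{C}{2}$
$\frac{1}{R{\left(-848 + 8 \right)} + E{\left(n{\left(11,7 \right)} \right)}} = \frac{1}{1723 - \frac{11}{2}} = \frac{1}{\frac{3435}{2}} = \frac{2}{3435}$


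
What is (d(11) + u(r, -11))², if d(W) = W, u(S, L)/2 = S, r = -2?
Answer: 49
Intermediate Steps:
u(S, L) = 2*S
(d(11) + u(r, -11))² = (11 + 2*(-2))² = (11 - 4)² = 7² = 49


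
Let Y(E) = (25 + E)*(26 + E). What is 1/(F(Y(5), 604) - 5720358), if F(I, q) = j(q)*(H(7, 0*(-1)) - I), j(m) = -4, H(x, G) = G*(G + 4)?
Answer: -1/5716638 ≈ -1.7493e-7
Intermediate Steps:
H(x, G) = G*(4 + G)
F(I, q) = 4*I (F(I, q) = -4*((0*(-1))*(4 + 0*(-1)) - I) = -4*(0*(4 + 0) - I) = -4*(0*4 - I) = -4*(0 - I) = -(-4)*I = 4*I)
1/(F(Y(5), 604) - 5720358) = 1/(4*(650 + 5² + 51*5) - 5720358) = 1/(4*(650 + 25 + 255) - 5720358) = 1/(4*930 - 5720358) = 1/(3720 - 5720358) = 1/(-5716638) = -1/5716638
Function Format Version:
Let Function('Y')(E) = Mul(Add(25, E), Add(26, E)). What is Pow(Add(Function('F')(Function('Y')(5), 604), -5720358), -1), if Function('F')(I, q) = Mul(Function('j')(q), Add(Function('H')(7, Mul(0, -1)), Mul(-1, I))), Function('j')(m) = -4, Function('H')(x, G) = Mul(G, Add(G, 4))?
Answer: Rational(-1, 5716638) ≈ -1.7493e-7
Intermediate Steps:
Function('H')(x, G) = Mul(G, Add(4, G))
Function('F')(I, q) = Mul(4, I) (Function('F')(I, q) = Mul(-4, Add(Mul(Mul(0, -1), Add(4, Mul(0, -1))), Mul(-1, I))) = Mul(-4, Add(Mul(0, Add(4, 0)), Mul(-1, I))) = Mul(-4, Add(Mul(0, 4), Mul(-1, I))) = Mul(-4, Add(0, Mul(-1, I))) = Mul(-4, Mul(-1, I)) = Mul(4, I))
Pow(Add(Function('F')(Function('Y')(5), 604), -5720358), -1) = Pow(Add(Mul(4, Add(650, Pow(5, 2), Mul(51, 5))), -5720358), -1) = Pow(Add(Mul(4, Add(650, 25, 255)), -5720358), -1) = Pow(Add(Mul(4, 930), -5720358), -1) = Pow(Add(3720, -5720358), -1) = Pow(-5716638, -1) = Rational(-1, 5716638)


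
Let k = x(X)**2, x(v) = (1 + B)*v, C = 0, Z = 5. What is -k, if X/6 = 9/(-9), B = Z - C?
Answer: -1296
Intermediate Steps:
B = 5 (B = 5 - 1*0 = 5 + 0 = 5)
X = -6 (X = 6*(9/(-9)) = 6*(9*(-1/9)) = 6*(-1) = -6)
x(v) = 6*v (x(v) = (1 + 5)*v = 6*v)
k = 1296 (k = (6*(-6))**2 = (-36)**2 = 1296)
-k = -1*1296 = -1296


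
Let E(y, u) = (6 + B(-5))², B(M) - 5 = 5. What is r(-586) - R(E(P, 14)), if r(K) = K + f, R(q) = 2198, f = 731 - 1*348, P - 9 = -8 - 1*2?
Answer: -2401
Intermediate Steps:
B(M) = 10 (B(M) = 5 + 5 = 10)
P = -1 (P = 9 + (-8 - 1*2) = 9 + (-8 - 2) = 9 - 10 = -1)
E(y, u) = 256 (E(y, u) = (6 + 10)² = 16² = 256)
f = 383 (f = 731 - 348 = 383)
r(K) = 383 + K (r(K) = K + 383 = 383 + K)
r(-586) - R(E(P, 14)) = (383 - 586) - 1*2198 = -203 - 2198 = -2401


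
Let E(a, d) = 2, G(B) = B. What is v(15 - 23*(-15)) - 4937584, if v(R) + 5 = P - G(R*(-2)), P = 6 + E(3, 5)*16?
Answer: -4936831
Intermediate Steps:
P = 38 (P = 6 + 2*16 = 6 + 32 = 38)
v(R) = 33 + 2*R (v(R) = -5 + (38 - R*(-2)) = -5 + (38 - (-2)*R) = -5 + (38 + 2*R) = 33 + 2*R)
v(15 - 23*(-15)) - 4937584 = (33 + 2*(15 - 23*(-15))) - 4937584 = (33 + 2*(15 + 345)) - 4937584 = (33 + 2*360) - 4937584 = (33 + 720) - 4937584 = 753 - 4937584 = -4936831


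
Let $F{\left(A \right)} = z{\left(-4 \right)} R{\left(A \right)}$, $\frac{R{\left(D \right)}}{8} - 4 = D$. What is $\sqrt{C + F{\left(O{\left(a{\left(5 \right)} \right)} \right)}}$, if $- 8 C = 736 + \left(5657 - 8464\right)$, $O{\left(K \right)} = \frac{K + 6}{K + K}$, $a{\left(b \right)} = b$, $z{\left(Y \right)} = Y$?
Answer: $\frac{\sqrt{38270}}{20} \approx 9.7814$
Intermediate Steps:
$R{\left(D \right)} = 32 + 8 D$
$O{\left(K \right)} = \frac{6 + K}{2 K}$
$F{\left(A \right)} = -128 - 32 A$ ($F{\left(A \right)} = - 4 \left(32 + 8 A\right) = -128 - 32 A$)
$C = \frac{2071}{8}$ ($C = - \frac{736 + \left(5657 - 8464\right)}{8} = - \frac{736 - 2807}{8} = \left(- \frac{1}{8}\right) \left(-2071\right) = \frac{2071}{8} \approx 258.88$)
$\sqrt{C + F{\left(O{\left(a{\left(5 \right)} \right)} \right)}} = \sqrt{\frac{2071}{8} - \left(128 + 32 \frac{6 + 5}{2 \cdot 5}\right)} = \sqrt{\frac{2071}{8} - \left(128 + 32 \cdot \frac{1}{2} \cdot \frac{1}{5} \cdot 11\right)} = \sqrt{\frac{2071}{8} - \frac{816}{5}} = \sqrt{\frac{3827}{40}} = \frac{\sqrt{38270}}{20}$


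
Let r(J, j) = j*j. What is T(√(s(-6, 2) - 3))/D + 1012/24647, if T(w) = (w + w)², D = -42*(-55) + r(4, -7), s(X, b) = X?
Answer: 214288/8306039 ≈ 0.025799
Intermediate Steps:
r(J, j) = j²
D = 2359 (D = -42*(-55) + (-7)² = 2310 + 49 = 2359)
T(w) = 4*w² (T(w) = (2*w)² = 4*w²)
T(√(s(-6, 2) - 3))/D + 1012/24647 = (4*(√(-6 - 3))²)/2359 + 1012/24647 = (4*(√(-9))²)*(1/2359) + 1012*(1/24647) = (4*(3*I)²)*(1/2359) + 1012/24647 = (4*(-9))*(1/2359) + 1012/24647 = -36*1/2359 + 1012/24647 = -36/2359 + 1012/24647 = 214288/8306039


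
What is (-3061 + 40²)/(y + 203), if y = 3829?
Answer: -487/1344 ≈ -0.36235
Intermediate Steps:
(-3061 + 40²)/(y + 203) = (-3061 + 40²)/(3829 + 203) = (-3061 + 1600)/4032 = -1461*1/4032 = -487/1344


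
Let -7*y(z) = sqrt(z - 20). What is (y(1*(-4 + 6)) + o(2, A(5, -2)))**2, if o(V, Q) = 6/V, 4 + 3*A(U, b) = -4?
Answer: 423/49 - 18*I*sqrt(2)/7 ≈ 8.6327 - 3.6366*I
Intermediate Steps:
y(z) = -sqrt(-20 + z)/7 (y(z) = -sqrt(z - 20)/7 = -sqrt(-20 + z)/7)
A(U, b) = -8/3 (A(U, b) = -4/3 + (1/3)*(-4) = -4/3 - 4/3 = -8/3)
(y(1*(-4 + 6)) + o(2, A(5, -2)))**2 = (-sqrt(-20 + 1*(-4 + 6))/7 + 6/2)**2 = (-sqrt(-20 + 1*2)/7 + 6*(1/2))**2 = (-sqrt(-20 + 2)/7 + 3)**2 = (-3*I*sqrt(2)/7 + 3)**2 = (3 - 3*I*sqrt(2)/7)**2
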